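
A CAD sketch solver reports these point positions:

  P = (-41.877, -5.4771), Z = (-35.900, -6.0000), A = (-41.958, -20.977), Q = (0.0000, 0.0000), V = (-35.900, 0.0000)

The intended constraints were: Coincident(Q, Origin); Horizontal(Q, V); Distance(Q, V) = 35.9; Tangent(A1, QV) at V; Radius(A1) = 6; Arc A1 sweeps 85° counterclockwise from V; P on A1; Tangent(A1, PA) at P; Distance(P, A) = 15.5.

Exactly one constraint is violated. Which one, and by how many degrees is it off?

Tangent(A1, PA) at P — off by 4.70°.

Q = (0.00, 0.00) ✓; Q.y = 0.00, V.y = 0.00 ✓; |QV| = 35.90 ✓; ∠(ZV, VQ) = 90.00° ✓; |ZV| = 6.000 ✓; bearing(Z→P) − bearing(Z→V) = 85.00° ✓; |ZP| = 6.000 ✓; ∠(ZP, PA) = 85.30° ✗; |PA| = 15.50 ✓.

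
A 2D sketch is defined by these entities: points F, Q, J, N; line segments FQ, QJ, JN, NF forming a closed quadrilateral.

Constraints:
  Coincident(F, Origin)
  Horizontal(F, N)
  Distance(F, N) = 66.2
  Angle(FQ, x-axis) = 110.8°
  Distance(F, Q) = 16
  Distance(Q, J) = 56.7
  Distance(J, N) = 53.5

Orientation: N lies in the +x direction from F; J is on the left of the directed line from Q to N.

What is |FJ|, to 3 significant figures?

62.5

Checks: |QJ| = 56.70 ✓; |JN| = 53.50 ✓.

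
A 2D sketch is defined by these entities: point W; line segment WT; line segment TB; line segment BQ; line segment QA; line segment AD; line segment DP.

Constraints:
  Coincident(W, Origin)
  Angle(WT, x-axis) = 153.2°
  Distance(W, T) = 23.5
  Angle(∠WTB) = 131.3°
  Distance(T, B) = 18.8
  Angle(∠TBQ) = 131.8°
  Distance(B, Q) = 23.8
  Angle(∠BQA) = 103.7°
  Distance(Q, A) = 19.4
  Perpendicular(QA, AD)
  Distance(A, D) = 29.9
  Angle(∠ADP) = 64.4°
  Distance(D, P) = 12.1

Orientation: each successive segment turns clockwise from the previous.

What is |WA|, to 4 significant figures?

42.35

W is at the origin; WT runs at 153.2° with length 23.5, so T = (-20.98, 10.60). ∠WTB = 131.3° gives TB at 104.5° from the x-axis; with |TB| = 18.8, B = (-25.68, 28.80). ∠TBQ = 131.8° gives BQ at 56.30° from the x-axis; with |BQ| = 23.8, Q = (-12.48, 48.60). ∠BQA = 103.7° gives QA at -20.00° from the x-axis; with |QA| = 19.4, A = (5.752, 41.96). Then |WA| = |A − W| = 42.35.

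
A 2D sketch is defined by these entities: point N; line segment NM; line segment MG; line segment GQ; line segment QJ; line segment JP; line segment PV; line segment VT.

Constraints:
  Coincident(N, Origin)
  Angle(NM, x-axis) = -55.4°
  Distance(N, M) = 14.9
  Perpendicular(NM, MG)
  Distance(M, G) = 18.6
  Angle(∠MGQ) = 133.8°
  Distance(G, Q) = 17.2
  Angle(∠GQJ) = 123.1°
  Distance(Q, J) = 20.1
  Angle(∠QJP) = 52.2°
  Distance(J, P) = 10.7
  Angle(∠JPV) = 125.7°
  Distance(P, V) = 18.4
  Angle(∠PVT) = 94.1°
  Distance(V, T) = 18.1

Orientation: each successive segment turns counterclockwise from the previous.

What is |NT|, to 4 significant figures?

42.14

N is at the origin; NM runs at -55.4° with length 14.9, so M = (8.461, -12.26). The perpendicularity gives MG at right angles to NM, so MG runs at 34.60°; with |MG| = 18.6, G = (23.77, -1.703). ∠MGQ = 133.8° gives GQ at 80.80° from the x-axis; with |GQ| = 17.2, Q = (26.52, 15.28). ∠GQJ = 123.1° gives QJ at 137.7° from the x-axis; with |QJ| = 20.1, J = (11.65, 28.80). ∠QJP = 52.2° gives JP at -94.50° from the x-axis; with |JP| = 10.7, P = (10.82, 18.14). ∠JPV = 125.7° gives PV at -40.20° from the x-axis; with |PV| = 18.4, V = (24.87, 6.260). ∠PVT = 94.1° gives VT at 45.70° from the x-axis; with |VT| = 18.1, T = (37.51, 19.21). Then |NT| = |T − N| = 42.14.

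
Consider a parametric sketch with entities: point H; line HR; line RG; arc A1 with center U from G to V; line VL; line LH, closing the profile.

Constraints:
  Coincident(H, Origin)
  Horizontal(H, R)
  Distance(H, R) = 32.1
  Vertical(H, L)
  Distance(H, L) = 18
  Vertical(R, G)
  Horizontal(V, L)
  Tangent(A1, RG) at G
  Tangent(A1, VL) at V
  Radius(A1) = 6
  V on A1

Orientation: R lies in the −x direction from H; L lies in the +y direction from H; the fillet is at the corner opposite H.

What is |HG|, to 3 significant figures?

34.3

The virtual corner opposite H is at (-32.1, 18.0). Tangency of A1 to RG means the radius UG is perpendicular to RG and A1 meets VL tangentially, so UV is at right angles to VL, with radius 6.0, so the center U sits 6.0 in from both sides at U = (-26.1, 12.0). That places the tangent points at G = (-32.1, 12.0) on RG and V = (-26.1, 18.0) on VL. Then |HG| = |G − H| = 34.3.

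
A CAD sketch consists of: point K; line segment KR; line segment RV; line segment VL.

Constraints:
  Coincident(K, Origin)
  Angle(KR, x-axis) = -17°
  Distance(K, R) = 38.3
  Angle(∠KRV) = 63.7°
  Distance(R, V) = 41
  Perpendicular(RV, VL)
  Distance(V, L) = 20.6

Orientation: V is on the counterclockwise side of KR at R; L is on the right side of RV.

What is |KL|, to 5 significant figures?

59.961

K is at the origin; KR runs at -17.0° with length 38.3, so R = 38.3·(cos -17.0°, sin -17.0°) = (36.626, -11.198). ∠KRV = 63.7°, so RV runs at -17.0° + (180° − 63.7°) = 99.300° from the x-axis; with |RV| = 41.0, V = R + 41.0·(cos 99.300°, sin 99.300°) = (30.001, 29.263). RV is perpendicular to VL; with |VL| = 20.6 on the right of RV, L = V + 20.6·(0.98686, 0.16160) = (50.330, 32.592). Then |KL| = |L − K| = 59.961.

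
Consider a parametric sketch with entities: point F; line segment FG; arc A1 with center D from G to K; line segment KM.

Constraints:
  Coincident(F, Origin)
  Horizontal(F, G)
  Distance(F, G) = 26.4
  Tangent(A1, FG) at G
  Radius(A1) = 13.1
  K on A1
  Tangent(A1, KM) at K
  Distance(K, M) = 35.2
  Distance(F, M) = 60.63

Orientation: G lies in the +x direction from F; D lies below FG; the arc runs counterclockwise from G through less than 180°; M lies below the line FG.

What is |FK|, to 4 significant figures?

25.47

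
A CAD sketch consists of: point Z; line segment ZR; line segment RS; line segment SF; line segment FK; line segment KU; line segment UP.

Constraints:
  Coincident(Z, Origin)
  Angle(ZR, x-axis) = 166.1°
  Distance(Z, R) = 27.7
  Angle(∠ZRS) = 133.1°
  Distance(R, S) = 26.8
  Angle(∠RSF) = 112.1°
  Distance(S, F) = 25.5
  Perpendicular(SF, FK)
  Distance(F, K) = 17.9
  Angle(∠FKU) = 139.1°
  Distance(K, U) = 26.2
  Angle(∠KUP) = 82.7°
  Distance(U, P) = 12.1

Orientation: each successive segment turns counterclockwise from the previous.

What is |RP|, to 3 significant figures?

11.1

∠FKU = 139.1° gives KU at 51.8° from the x-axis; with |KU| = 26.2, U = (-10.8, -9.01). ∠KUP = 82.7° gives UP at 149° from the x-axis; with |UP| = 12.1, P = (-21.1, -2.79). Then |RP| = |P − R| = 11.1.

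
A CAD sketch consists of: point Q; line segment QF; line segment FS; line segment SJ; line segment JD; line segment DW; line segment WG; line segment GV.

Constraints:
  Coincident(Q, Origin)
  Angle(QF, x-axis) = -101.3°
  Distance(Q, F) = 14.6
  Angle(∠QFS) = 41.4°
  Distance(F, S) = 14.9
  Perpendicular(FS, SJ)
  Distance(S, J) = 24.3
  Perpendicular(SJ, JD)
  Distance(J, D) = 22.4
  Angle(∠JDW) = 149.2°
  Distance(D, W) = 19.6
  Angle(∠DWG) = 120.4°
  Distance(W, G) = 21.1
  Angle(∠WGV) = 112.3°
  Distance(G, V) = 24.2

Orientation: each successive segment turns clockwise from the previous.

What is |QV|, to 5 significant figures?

28.497

Q is at the origin; QF runs at -101.3° with length 14.6, so F = (-2.8608, -14.317). ∠QFS = 41.4° gives FS at 120.10° from the x-axis; with |FS| = 14.9, S = (-10.333, -1.4262). FS is perpendicular to SJ, so SJ runs at 30.100°; with |SJ| = 24.3, J = (10.690, 10.760). The perpendicularity gives JD at right angles to SJ, so JD runs at -59.900°; with |JD| = 22.4, D = (21.924, -8.6189). ∠JDW = 149.2° gives DW at -90.700° from the x-axis; with |DW| = 19.6, W = (21.684, -28.217). ∠DWG = 120.4° gives WG at -150.30° from the x-axis; with |WG| = 21.1, G = (3.3561, -38.672). ∠WGV = 112.3° gives GV at 142.00° from the x-axis; with |GV| = 24.2, V = (-15.714, -23.773). Then |QV| = |V − Q| = 28.497.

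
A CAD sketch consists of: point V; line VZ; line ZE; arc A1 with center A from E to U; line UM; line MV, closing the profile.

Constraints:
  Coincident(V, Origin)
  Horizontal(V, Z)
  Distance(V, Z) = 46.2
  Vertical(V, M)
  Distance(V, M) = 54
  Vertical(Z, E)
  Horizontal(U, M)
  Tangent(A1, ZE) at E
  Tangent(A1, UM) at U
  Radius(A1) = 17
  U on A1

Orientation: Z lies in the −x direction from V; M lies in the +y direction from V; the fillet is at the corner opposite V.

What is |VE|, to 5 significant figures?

59.190

The virtual corner opposite V is at (-46.200, 54.000). The tangent condition forces AE to be normal to ZE and since A1 is tangent to UM there, AU ⟂ UM, with radius 17.0, so the center A sits 17.0 in from both sides at A = (-29.200, 37.000). That places the tangent points at E = (-46.200, 37.000) on ZE and U = (-29.200, 54.000) on UM. Then |VE| = |E − V| = 59.190.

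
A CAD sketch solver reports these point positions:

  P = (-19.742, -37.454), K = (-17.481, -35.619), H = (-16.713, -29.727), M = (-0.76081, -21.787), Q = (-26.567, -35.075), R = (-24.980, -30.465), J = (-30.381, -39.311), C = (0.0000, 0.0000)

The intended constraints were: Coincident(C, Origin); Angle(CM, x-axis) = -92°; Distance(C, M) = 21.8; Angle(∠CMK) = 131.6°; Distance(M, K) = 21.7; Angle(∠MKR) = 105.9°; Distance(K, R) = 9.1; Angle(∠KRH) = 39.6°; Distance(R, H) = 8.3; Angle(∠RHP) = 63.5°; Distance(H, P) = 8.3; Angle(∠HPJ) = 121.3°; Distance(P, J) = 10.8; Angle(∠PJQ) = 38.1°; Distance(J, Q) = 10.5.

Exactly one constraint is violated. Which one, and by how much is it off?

Distance(J, Q) = 10.5 — off by 4.80.

C = (0.00, 0.00) ✓; CM at -92.00° ✓; |CM| = 21.80 ✓; ∠CMK = 131.6° ✓; |MK| = 21.70 ✓; ∠MKR = 105.9° ✓; |KR| = 9.099 ✓; ∠KRH = 39.60° ✓; |RH| = 8.300 ✓; ∠RHP = 63.49° ✓; |HP| = 8.299 ✓; ∠HPJ = 121.3° ✓; |PJ| = 10.80 ✓; ∠PJQ = 38.10° ✓; |JQ| = 5.700 ✗.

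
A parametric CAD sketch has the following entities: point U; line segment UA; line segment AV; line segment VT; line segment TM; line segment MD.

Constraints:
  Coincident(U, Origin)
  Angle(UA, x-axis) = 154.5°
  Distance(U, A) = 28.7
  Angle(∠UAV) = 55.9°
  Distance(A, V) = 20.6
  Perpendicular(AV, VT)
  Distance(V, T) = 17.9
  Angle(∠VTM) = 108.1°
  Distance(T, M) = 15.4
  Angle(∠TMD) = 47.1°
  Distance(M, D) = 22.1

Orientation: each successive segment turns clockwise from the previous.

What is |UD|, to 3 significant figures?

21.2

∠VTM = 108.1° gives TM at -132° from the x-axis; with |TM| = 15.4, M = (-9.28, -4.19). ∠TMD = 47.1° gives MD at 95.6° from the x-axis; with |MD| = 22.1, D = (-11.4, 17.8). Then |UD| = |D − U| = 21.2.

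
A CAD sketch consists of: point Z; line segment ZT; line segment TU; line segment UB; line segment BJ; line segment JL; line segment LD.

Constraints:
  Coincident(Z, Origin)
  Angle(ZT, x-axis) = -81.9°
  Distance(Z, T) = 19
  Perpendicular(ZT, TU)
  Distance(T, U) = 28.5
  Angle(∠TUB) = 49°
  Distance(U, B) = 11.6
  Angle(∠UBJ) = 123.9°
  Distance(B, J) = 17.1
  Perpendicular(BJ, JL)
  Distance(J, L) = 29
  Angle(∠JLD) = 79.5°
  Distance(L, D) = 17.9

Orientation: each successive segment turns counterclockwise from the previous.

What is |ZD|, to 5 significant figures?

43.356

The perpendicularity gives JL at right angles to BJ, so JL runs at -74.800°; with |JL| = 29.0, L = (13.227, -39.669). ∠JLD = 79.5° gives LD at 25.700° from the x-axis; with |LD| = 17.9, D = (29.356, -31.906). Then |ZD| = |D − Z| = 43.356.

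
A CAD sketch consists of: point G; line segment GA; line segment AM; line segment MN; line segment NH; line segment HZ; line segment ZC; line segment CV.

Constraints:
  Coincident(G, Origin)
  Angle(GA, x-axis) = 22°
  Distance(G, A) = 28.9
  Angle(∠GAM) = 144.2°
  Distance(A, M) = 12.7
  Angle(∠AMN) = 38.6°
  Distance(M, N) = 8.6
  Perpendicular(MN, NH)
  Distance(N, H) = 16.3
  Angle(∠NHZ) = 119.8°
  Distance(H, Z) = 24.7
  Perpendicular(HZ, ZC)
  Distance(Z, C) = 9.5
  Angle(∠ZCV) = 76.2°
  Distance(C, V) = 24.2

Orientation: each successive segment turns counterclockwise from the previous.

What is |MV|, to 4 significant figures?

14.81

HZ ⟂ ZC, so ZC runs at 79.40°; with |ZC| = 9.5, C = (56.83, 8.145). ∠ZCV = 76.2° gives CV at -176.8° from the x-axis; with |CV| = 24.2, V = (32.67, 6.795). Then |MV| = |V − M| = 14.81.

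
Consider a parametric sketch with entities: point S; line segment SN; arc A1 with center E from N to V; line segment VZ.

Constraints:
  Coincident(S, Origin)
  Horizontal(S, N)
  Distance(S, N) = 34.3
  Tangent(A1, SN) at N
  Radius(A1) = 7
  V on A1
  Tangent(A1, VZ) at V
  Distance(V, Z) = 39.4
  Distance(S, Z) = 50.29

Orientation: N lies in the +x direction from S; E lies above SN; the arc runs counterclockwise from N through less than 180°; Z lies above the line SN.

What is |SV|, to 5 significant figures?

41.775

Checks: |EV| = 7.000 ✓; ∠(EV, VZ) = 90.00° ✓; |VZ| = 39.40 ✓; |SZ| = 50.29 ✓.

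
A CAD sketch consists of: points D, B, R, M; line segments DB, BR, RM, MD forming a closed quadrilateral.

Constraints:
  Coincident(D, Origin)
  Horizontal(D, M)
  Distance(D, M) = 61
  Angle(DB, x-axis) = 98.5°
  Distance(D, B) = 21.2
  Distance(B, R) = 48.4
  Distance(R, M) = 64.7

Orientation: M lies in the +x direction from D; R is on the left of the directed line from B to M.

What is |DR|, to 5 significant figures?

63.878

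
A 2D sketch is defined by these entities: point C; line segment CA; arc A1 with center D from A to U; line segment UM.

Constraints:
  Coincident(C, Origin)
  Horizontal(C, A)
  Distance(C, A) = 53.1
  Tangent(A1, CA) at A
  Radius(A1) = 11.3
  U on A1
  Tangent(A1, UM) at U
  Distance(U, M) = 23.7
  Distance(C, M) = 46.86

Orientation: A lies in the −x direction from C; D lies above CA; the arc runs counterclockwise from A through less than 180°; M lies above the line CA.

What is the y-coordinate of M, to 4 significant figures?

30.70

Checks: |DU| = 11.30 ✓; ∠(DU, UM) = 90.00° ✓; |UM| = 23.70 ✓; |CM| = 46.86 ✓.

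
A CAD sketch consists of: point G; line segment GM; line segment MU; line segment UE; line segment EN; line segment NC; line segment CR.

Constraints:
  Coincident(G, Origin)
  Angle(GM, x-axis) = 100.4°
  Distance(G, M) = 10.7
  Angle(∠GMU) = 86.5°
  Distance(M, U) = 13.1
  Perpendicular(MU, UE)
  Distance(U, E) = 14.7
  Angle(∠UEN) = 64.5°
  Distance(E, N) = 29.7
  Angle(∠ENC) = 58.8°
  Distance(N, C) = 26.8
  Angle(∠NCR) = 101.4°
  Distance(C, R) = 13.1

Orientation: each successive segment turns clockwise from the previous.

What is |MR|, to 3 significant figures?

18.2

G is at the origin; GM runs at 100.4° with length 10.7, so M = (-1.93, 10.5). ∠GMU = 86.5° gives MU at 6.90° from the x-axis; with |MU| = 13.1, U = (11.1, 12.1). MU is perpendicular to UE, so UE runs at -83.1°; with |UE| = 14.7, E = (12.8, -2.50). ∠UEN = 64.5° gives EN at 161° from the x-axis; with |EN| = 29.7, N = (-15.3, 6.98). ∠ENC = 58.8° gives NC at 40.2° from the x-axis; with |NC| = 26.8, C = (5.16, 24.3). ∠NCR = 101.4° gives CR at -38.4° from the x-axis; with |CR| = 13.1, R = (15.4, 16.1). Then |MR| = |R − M| = 18.2.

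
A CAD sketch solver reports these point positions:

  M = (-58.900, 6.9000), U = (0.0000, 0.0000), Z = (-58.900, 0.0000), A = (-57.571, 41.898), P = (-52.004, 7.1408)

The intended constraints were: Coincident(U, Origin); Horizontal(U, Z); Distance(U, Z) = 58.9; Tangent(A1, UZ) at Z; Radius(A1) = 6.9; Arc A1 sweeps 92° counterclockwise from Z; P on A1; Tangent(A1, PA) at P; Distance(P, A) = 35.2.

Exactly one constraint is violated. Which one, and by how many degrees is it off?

Tangent(A1, PA) at P — off by 7.10°.

U = (0.00, 0.00) ✓; U.y = 0.00, Z.y = 0.00 ✓; |UZ| = 58.90 ✓; ∠(MZ, ZU) = 90.00° ✓; |MZ| = 6.900 ✓; bearing(M→P) − bearing(M→Z) = 92.00° ✓; |MP| = 6.900 ✓; ∠(MP, PA) = 82.90° ✗; |PA| = 35.20 ✓.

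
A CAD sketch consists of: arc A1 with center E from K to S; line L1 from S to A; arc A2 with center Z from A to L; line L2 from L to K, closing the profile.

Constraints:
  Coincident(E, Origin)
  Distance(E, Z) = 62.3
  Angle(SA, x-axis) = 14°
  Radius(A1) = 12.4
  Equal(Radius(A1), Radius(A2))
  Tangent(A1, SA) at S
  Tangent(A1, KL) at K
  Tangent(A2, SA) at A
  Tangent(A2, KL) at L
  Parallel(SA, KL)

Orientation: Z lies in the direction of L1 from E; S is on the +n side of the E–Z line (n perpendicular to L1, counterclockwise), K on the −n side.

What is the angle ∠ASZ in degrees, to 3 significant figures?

11.3°

The slot axis is L1's direction at 14.0°, so u = (cos 14.0°, sin 14.0°) = (0.970, 0.242) and n = (−sin 14.0°, cos 14.0°) = (-0.242, 0.970). E is at the origin and Z lies 62.3 along u from E, so Z = 62.3·u = (60.4, 15.1). Tangency of A1 to both parallel lines with radius 12.4 puts S and K at E ± 12.4·n: S = (-3.00, 12.0), K = (3.00, -12.0). Equal radii place A and L the same way about Z: A = Z + 12.4·n = (57.4, 27.1), L = Z − 12.4·n = (63.4, 3.04). Then cos ∠ASZ = SA·SZ / (|SA||SZ|), giving 11.3°.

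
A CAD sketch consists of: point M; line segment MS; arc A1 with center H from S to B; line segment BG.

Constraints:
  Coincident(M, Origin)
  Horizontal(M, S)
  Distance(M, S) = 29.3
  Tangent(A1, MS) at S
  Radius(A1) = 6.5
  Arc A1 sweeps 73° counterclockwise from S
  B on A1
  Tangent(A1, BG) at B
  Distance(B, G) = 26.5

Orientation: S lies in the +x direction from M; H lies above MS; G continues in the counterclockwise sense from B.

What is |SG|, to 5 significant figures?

33.038

M is at the origin; MS is horizontal with |MS| = 29.3 and S on the +x side, so S = (29.300, 0.0000). The tangent condition forces HS to be normal to MS, so H = S + (0, 6.5) = (29.300, 6.5000). On A1, S sits at bearing -90° from H; a 73° counterclockwise sweep puts B at bearing -17°, so B = H + 6.5·(cos -17°, sin -17°) = (35.516, 4.5996). Tangency of A1 to BG means the radius HB is perpendicular to BG, so BG runs along (−sin -17°, cos -17°); with |BG| = 26.5, G = (43.264, 29.942). Then |SG| = |G − S| = 33.038.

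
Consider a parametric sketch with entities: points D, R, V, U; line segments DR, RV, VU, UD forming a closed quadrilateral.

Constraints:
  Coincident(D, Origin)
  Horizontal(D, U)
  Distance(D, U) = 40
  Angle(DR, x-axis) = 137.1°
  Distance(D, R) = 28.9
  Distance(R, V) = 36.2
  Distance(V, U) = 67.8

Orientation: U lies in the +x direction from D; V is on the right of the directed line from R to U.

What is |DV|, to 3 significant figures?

30.5

D is at the origin; D and U share the same y with |DU| = 40.0 and U in +x, so U = (40.0, 0). DR runs at 137.1° with |DR| = 28.9, so R = (-21.2, 19.7). V is determined by |RV| = 36.2 and |VU| = 67.8 together: it lies at the intersection of circle(R, 36.2) and circle(U, 67.8). With |RU| = 64.3, the foot of the radical line on RU is 6.56 from R and the perpendicular offset is √(36.2² − 6.56²) = 35.6. Taking the right-of-RU solution: V = (-25.8, -16.2).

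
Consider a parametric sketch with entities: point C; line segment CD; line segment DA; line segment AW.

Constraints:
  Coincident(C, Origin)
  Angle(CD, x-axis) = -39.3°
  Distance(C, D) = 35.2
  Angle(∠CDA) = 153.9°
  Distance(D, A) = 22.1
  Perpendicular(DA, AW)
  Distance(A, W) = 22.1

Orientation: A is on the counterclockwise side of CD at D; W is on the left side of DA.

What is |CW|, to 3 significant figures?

54.1

∠CDA = 153.9°, so DA runs at -39.3° + (180° − 153.9°) = -13.2° from the x-axis; with |DA| = 22.1, A = D + 22.1·(cos -13.2°, sin -13.2°) = (48.8, -27.3). DA ⟂ AW; with |AW| = 22.1 on the left of DA, W = A + 22.1·(0.228, 0.974) = (53.8, -5.83). Then |CW| = |W − C| = 54.1.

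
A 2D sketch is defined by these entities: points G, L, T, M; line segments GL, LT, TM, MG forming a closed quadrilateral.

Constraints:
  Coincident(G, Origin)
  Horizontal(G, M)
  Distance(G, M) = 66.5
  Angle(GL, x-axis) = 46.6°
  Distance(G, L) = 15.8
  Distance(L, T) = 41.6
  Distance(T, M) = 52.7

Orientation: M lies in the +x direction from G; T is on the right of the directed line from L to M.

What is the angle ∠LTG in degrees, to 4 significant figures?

22.05°

Checks: |LT| = 41.60 ✓; |TM| = 52.70 ✓.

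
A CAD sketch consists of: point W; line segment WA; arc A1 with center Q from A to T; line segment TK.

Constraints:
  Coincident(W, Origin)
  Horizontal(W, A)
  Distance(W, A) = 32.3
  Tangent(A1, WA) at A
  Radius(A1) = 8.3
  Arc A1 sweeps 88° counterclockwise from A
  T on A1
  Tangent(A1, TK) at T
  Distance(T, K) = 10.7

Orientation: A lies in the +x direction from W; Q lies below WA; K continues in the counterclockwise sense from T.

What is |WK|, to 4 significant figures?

30.14

On A1, A sits at bearing 90° from Q; an 88° counterclockwise sweep puts T at bearing 178°, so T = Q + 8.3·(cos 178°, sin 178°) = (24.01, -8.010). The tangent condition forces QT to be normal to TK, so TK runs along (−sin 178°, cos 178°); with |TK| = 10.7, K = (23.63, -18.70). Then |WK| = |K − W| = 30.14.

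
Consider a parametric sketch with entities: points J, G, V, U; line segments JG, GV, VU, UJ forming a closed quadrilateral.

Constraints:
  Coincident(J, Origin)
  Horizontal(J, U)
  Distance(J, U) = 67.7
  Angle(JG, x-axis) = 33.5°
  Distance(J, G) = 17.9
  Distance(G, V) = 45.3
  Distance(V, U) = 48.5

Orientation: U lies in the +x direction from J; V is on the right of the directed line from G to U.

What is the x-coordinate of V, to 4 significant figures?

31.50

J is at the origin; JU is horizontal with |JU| = 67.7 and U in +x, so U = (67.7, 0). JG runs at 33.5° with |JG| = 17.9, so G = (14.93, 9.880). V is determined by |GV| = 45.3 and |VU| = 48.5 together: it lies at the intersection of circle(G, 45.3) and circle(U, 48.5). With |GU| = 53.69, the foot of the radical line on GU is 24.05 from G and the perpendicular offset is √(45.3² − 24.05²) = 38.39. Taking the right-of-GU solution: V = (31.50, -32.28).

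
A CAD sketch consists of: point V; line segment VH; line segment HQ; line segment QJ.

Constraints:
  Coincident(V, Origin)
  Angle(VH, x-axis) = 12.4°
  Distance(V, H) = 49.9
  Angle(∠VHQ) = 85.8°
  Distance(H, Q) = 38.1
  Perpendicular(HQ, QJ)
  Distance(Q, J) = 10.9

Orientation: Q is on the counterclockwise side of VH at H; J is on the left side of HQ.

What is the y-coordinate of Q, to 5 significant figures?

47.227

V is at the origin; VH runs at 12.4° with length 49.9, so H = 49.9·(cos 12.4°, sin 12.4°) = (48.736, 10.715). ∠VHQ = 85.8°, so HQ runs at 12.4° + (180° − 85.8°) = 106.60° from the x-axis; with |HQ| = 38.1, Q = H + 38.1·(cos 106.60°, sin 106.60°) = (37.851, 47.227). So Q.y = 47.227.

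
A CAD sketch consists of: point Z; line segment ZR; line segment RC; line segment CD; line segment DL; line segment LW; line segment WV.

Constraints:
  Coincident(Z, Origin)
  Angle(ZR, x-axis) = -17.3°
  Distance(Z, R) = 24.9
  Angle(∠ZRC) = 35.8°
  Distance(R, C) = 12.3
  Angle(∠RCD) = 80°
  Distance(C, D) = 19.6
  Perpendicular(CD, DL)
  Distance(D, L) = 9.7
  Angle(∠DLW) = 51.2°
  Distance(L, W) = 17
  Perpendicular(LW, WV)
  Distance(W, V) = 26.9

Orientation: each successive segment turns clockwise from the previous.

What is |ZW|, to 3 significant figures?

11.5

Z is at the origin; ZR runs at -17.3° with length 24.9, so R = (23.8, -7.40). ∠ZRC = 35.8° gives RC at -162° from the x-axis; with |RC| = 12.3, C = (12.1, -11.3). ∠RCD = 80.0° gives CD at 98.5° from the x-axis; with |CD| = 19.6, D = (9.21, 8.08). CD ⟂ DL, so DL runs at 8.50°; with |DL| = 9.7, L = (18.8, 9.51). ∠DLW = 51.2° gives LW at -120° from the x-axis; with |LW| = 17.0, W = (10.2, -5.17). Then |ZW| = |W − Z| = 11.5.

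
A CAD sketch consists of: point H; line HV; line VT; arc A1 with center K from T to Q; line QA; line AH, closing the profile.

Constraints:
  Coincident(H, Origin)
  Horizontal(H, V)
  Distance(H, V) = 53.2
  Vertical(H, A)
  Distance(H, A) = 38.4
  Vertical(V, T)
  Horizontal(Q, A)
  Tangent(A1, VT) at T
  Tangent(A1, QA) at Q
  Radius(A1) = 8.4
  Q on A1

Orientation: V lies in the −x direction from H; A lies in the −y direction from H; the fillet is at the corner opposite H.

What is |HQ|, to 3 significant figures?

59.0

H is at the origin; HV is horizontal with |HV| = 53.2 and V on the −x side, so V = (-53.2, 0.00). HA is vertical with |HA| = 38.4 and A on the −y side, so A = (0.00, -38.4). The virtual corner opposite H is at (-53.2, -38.4). The tangent condition forces KT to be normal to VT and tangency of A1 to QA means the radius KQ is perpendicular to QA, with radius 8.4, so the center K sits 8.4 in from both sides at K = (-44.8, -30.0). That places the tangent points at T = (-53.2, -30.0) on VT and Q = (-44.8, -38.4) on QA. Then |HQ| = |Q − H| = 59.0.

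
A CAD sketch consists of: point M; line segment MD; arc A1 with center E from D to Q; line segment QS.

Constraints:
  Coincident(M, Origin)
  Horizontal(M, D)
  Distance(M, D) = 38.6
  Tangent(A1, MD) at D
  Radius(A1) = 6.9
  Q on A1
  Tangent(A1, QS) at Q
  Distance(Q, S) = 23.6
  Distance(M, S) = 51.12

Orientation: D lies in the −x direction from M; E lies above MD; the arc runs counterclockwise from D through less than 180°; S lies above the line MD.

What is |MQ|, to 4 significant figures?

33.45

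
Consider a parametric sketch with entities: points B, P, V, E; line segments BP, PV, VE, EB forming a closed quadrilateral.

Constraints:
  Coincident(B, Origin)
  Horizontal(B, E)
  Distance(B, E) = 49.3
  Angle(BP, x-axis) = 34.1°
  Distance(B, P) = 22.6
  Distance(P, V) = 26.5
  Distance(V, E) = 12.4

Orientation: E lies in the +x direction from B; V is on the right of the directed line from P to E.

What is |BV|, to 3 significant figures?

38.5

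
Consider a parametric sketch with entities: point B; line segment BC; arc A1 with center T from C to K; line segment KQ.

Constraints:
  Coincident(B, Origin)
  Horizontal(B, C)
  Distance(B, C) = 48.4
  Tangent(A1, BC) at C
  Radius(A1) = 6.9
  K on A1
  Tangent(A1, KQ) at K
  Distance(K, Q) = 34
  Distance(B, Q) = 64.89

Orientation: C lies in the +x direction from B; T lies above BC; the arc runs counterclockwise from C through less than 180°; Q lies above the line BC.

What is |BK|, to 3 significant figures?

55.8

Checks: |TK| = 6.900 ✓; ∠(TK, KQ) = 90.00° ✓; |KQ| = 34.00 ✓; |BQ| = 64.89 ✓.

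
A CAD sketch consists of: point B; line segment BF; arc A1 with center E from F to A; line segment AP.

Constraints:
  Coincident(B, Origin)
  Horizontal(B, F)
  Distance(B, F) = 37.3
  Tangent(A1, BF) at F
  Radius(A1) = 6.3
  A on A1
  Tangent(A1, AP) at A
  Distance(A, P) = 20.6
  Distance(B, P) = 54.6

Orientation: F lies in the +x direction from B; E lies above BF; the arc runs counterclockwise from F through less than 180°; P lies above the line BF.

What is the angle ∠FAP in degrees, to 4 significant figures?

142.6°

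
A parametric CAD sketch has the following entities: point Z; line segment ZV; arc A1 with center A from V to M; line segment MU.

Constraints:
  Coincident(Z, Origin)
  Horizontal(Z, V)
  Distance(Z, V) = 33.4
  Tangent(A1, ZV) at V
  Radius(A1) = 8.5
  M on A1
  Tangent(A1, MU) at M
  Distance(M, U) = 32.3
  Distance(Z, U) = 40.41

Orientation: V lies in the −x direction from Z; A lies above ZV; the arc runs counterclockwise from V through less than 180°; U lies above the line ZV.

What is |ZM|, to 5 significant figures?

25.973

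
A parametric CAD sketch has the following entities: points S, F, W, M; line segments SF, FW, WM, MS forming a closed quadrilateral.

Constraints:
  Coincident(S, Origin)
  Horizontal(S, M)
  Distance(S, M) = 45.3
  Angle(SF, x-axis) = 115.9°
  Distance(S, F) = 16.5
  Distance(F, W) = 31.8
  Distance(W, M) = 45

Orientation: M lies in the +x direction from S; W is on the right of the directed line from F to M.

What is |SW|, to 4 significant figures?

15.57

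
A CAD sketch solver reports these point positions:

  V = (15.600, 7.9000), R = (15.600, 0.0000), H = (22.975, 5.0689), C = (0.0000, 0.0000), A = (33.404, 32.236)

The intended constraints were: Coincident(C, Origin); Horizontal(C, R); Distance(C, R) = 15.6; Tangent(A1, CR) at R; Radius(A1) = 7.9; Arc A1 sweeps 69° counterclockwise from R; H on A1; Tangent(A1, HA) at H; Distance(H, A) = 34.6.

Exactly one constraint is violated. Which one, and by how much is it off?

Distance(H, A) = 34.6 — off by 5.50.

C = (0.00, 0.00) ✓; C.y = 0.00, R.y = 0.00 ✓; |CR| = 15.60 ✓; ∠(VR, RC) = 90.00° ✓; |VR| = 7.900 ✓; bearing(V→H) − bearing(V→R) = 69.00° ✓; |VH| = 7.900 ✓; ∠(VH, HA) = 90.00° ✓; |HA| = 29.10 ✗.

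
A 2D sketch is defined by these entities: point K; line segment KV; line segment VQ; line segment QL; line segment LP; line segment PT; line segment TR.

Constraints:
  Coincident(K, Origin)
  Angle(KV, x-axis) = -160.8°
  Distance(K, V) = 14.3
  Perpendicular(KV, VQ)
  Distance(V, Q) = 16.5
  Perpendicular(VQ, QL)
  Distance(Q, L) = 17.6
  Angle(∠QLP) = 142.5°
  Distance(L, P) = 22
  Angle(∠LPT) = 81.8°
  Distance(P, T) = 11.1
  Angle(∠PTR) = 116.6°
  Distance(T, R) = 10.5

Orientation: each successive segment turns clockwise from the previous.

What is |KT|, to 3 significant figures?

13.6

K is at the origin; KV runs at -160.8° with length 14.3, so V = (-13.5, -4.70). KV ⟂ VQ, so VQ runs at 109°; with |VQ| = 16.5, Q = (-18.9, 10.9). VQ ⟂ QL, so QL runs at 19.2°; with |QL| = 17.6, L = (-2.31, 16.7). ∠QLP = 142.5° gives LP at -18.3° from the x-axis; with |LP| = 22.0, P = (18.6, 9.76). ∠LPT = 81.8° gives PT at -117° from the x-axis; with |PT| = 11.1, T = (13.6, -0.174). Then |KT| = |T − K| = 13.6.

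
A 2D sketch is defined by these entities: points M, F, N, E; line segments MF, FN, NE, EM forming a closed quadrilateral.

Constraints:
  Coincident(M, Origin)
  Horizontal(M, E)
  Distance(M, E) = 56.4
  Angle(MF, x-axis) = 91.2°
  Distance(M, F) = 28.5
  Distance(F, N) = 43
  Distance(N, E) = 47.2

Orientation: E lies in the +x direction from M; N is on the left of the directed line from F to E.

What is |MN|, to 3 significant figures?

59.2

Checks: |FN| = 43.00 ✓; |NE| = 47.20 ✓.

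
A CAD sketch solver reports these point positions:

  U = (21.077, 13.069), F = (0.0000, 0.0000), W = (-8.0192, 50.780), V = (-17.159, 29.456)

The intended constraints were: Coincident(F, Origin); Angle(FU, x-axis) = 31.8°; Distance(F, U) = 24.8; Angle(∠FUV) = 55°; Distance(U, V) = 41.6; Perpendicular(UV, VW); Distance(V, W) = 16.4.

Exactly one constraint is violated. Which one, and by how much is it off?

Distance(V, W) = 16.4 — off by 6.80.

F = (0.00, 0.00) ✓; FU at 31.80° ✓; |FU| = 24.80 ✓; ∠FUV = 55.00° ✓; |UV| = 41.60 ✓; ∠(UV, VW) = 90.00° ✓; |VW| = 23.20 ✗.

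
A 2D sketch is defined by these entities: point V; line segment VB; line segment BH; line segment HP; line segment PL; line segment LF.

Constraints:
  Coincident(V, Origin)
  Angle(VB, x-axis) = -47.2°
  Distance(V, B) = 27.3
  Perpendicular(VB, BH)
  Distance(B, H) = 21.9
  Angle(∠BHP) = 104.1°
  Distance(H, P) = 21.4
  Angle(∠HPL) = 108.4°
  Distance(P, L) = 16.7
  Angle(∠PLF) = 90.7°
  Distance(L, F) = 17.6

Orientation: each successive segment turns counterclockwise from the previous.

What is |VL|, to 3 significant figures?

13.3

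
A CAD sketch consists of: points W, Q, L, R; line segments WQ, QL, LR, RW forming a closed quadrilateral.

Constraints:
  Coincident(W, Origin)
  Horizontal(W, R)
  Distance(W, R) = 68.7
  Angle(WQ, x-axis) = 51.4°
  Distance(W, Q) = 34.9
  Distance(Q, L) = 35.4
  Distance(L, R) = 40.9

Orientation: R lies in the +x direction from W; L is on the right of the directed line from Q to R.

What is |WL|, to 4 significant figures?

29.46

Checks: |QL| = 35.40 ✓; |LR| = 40.90 ✓.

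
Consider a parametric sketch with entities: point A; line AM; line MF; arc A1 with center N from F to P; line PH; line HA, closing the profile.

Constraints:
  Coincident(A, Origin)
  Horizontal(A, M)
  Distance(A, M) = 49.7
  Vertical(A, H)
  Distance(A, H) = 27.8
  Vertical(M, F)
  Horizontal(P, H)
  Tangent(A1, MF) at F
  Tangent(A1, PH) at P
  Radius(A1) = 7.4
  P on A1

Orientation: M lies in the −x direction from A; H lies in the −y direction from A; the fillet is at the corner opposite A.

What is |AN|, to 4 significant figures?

46.96

A is at the origin; A and M share the same y with |AM| = 49.7 and M on the −x side, so M = (-49.70, 0.000). AH is vertical with |AH| = 27.8 and H on the −y side, so H = (0.000, -27.80). The virtual corner opposite A is at (-49.70, -27.80). A1 meets MF tangentially, so NF is at right angles to MF and A1 meets PH tangentially, so NP is at right angles to PH, with radius 7.4, so the center N sits 7.4 in from both sides at N = (-42.30, -20.40). Then |AN| = |N − A| = 46.96.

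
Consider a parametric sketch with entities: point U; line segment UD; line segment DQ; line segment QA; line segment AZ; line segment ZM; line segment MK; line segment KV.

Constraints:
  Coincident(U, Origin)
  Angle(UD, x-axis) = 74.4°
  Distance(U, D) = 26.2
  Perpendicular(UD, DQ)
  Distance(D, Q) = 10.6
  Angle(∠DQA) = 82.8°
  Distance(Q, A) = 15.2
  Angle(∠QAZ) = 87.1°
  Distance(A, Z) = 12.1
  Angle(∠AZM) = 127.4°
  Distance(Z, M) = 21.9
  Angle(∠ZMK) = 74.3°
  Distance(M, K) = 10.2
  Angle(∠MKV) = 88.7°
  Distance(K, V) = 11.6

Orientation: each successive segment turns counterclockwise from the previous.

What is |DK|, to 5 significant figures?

9.1574

∠AZM = 127.4° gives ZM at 47.100° from the x-axis; with |ZM| = 21.9, M = (21.568, 27.931). ∠ZMK = 74.3° gives MK at 152.80° from the x-axis; with |MK| = 10.2, K = (12.496, 32.594). Then |DK| = |K − D| = 9.1574.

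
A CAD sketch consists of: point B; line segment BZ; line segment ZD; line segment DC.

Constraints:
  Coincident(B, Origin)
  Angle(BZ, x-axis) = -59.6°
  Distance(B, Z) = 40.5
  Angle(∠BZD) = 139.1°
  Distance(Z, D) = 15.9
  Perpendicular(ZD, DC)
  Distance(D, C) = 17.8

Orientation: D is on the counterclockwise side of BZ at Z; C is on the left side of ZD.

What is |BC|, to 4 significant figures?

47.32

B is at the origin; BZ runs at -59.6° with length 40.5, so Z = 40.5·(cos -59.6°, sin -59.6°) = (20.49, -34.93). ∠BZD = 139.1°, so ZD runs at -59.6° + (180° − 139.1°) = -18.70° from the x-axis; with |ZD| = 15.9, D = Z + 15.9·(cos -18.70°, sin -18.70°) = (35.56, -40.03). The perpendicularity gives DC at right angles to ZD; with |DC| = 17.8 on the left of ZD, C = D + 17.8·(0.3206, 0.9472) = (41.26, -23.17). Then |BC| = |C − B| = 47.32.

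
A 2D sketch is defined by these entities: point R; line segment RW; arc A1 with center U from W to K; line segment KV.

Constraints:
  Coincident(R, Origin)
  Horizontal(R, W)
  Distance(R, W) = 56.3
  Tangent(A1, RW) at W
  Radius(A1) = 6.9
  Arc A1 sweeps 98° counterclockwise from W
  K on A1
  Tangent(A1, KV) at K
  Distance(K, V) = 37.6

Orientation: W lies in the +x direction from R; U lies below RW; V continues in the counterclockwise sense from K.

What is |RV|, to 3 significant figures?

70.9

On A1, W sits at bearing 90° from U; a 98° counterclockwise sweep puts K at bearing 188°, so K = U + 6.9·(cos 188°, sin 188°) = (49.5, -7.86). A1 meets KV tangentially, so UK is at right angles to KV, so KV runs along (−sin 188°, cos 188°); with |KV| = 37.6, V = (54.7, -45.1). Then |RV| = |V − R| = 70.9.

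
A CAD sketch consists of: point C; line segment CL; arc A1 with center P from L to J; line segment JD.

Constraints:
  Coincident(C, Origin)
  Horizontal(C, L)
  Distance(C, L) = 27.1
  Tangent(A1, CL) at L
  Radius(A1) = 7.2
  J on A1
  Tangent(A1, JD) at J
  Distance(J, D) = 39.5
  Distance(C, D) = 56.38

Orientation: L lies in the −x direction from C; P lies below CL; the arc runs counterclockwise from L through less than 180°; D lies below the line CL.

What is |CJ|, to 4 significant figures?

35.15

C is at the origin; C and L share the same y with |CL| = 27.1 and L on the −x side, so L = (-27.10, 0.000). The tangent condition forces PL to be normal to CL, so P = L + (0, -7.2) = (-27.10, -7.200). Since PJ ⟂ JD (tangency), |PD| = √(7.2² + 39.5²) = 40.15 regardless of where J sits on A1. So D lies on both circle(C, 56.38) and circle(P, 40.15); the below-CL intersection is D = (-30.88, -47.17). J is the foot of the tangent from D: J = (-34.27, -7.819).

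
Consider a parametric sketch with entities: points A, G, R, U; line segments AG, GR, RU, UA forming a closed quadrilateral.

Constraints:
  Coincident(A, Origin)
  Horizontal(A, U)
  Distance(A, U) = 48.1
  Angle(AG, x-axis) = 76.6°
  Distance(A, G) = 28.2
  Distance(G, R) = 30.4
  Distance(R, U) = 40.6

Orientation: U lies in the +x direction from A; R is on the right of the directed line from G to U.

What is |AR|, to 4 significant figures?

8.159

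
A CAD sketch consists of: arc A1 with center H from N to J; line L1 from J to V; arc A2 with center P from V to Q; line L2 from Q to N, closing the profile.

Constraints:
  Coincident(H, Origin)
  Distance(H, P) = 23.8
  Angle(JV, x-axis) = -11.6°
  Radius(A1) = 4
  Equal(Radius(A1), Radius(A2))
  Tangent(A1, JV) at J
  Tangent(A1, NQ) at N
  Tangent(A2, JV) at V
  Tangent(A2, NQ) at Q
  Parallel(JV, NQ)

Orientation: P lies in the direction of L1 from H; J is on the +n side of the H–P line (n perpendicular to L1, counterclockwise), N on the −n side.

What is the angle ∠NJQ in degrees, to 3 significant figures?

71.4°

Tangency of A1 to both parallel lines with radius 4.0 puts J and N at H ± 4.0·n: J = (0.804, 3.92), N = (-0.804, -3.92). Equal radii place V and Q the same way about P: V = P + 4.0·n = (24.1, -0.867), Q = P − 4.0·n = (22.5, -8.70). Then cos ∠NJQ = JN·JQ / (|JN||JQ|), giving 71.4°.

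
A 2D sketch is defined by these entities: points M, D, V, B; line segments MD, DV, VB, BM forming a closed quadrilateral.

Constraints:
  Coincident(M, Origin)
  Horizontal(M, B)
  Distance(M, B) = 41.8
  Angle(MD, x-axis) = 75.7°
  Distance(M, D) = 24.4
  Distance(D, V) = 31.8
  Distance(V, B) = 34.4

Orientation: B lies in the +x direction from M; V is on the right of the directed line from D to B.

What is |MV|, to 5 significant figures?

11.620

M is at the origin; MB is horizontal with |MB| = 41.8 and B in +x, so B = (41.8, 0). MD runs at 75.7° with |MD| = 24.4, so D = (6.0268, 23.644). V is determined by |DV| = 31.8 and |VB| = 34.4 together: it lies at the intersection of circle(D, 31.8) and circle(B, 34.4). With |DB| = 42.881, the foot of the radical line on DB is 19.433 from D and the perpendicular offset is √(31.8² − 19.433²) = 25.171. Taking the right-of-DB solution: V = (8.3601, -8.0703).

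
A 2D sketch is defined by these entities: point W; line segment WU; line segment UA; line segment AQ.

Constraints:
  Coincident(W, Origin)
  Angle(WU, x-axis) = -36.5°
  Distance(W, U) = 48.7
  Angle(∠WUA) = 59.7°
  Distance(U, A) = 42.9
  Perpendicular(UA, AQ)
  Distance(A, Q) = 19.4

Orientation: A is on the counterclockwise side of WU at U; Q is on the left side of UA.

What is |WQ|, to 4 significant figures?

29.14

W is at the origin; WU runs at -36.5° with length 48.7, so U = 48.7·(cos -36.5°, sin -36.5°) = (39.15, -28.97). ∠WUA = 59.7°, so UA runs at -36.5° + (180° − 59.7°) = 83.80° from the x-axis; with |UA| = 42.9, A = U + 42.9·(cos 83.80°, sin 83.80°) = (43.78, 13.68). The perpendicularity gives AQ at right angles to UA; with |AQ| = 19.4 on the left of UA, Q = A + 19.4·(-0.9942, 0.1080) = (24.49, 15.78). Then |WQ| = |Q − W| = 29.14.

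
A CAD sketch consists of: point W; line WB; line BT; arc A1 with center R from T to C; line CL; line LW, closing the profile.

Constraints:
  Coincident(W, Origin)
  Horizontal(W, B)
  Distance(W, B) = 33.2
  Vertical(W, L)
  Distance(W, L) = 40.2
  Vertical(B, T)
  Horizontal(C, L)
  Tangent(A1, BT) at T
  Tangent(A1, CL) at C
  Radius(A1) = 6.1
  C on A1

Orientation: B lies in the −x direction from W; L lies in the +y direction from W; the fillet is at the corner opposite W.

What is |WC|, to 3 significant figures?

48.5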